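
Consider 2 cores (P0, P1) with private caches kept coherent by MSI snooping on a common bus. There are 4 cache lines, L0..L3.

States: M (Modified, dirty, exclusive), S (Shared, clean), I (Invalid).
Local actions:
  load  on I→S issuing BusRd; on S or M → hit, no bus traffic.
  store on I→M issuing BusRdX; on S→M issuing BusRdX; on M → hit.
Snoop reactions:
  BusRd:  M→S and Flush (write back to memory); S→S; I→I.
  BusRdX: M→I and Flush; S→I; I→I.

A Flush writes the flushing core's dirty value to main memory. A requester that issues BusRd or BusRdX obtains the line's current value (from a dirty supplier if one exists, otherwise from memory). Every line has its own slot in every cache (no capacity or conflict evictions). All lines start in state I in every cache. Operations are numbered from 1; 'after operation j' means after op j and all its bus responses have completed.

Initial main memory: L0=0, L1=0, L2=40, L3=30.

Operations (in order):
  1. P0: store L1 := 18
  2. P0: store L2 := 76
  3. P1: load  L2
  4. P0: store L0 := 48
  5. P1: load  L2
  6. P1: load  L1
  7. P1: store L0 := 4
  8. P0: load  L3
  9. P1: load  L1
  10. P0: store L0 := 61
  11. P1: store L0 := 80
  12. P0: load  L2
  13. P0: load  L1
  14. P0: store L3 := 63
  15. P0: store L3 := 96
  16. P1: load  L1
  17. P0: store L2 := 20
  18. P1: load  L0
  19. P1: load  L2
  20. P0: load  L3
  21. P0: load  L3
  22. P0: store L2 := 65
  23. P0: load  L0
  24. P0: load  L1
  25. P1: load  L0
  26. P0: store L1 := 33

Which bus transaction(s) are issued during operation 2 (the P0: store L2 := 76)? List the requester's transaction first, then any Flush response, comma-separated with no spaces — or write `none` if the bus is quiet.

  op1 P0: store L1 := 18 → M/I on L1; bus BusRdX; mem=0
  op2 P0: store L2 := 76 → M/I on L2; bus BusRdX; mem=40
  op3 P1: load  L2 → S/S on L2; bus BusRd Flush; mem=76
  op4 P0: store L0 := 48 → M/I on L0; bus BusRdX; mem=0
  op5 P1: load  L2 → S/S on L2; bus (none); mem=76
  op6 P1: load  L1 → S/S on L1; bus BusRd Flush; mem=18
  op7 P1: store L0 := 4 → I/M on L0; bus BusRdX Flush; mem=48
  op8 P0: load  L3 → S/I on L3; bus BusRd; mem=30
  op9 P1: load  L1 → S/S on L1; bus (none); mem=18
  op10 P0: store L0 := 61 → M/I on L0; bus BusRdX Flush; mem=4
  op11 P1: store L0 := 80 → I/M on L0; bus BusRdX Flush; mem=61
  op12 P0: load  L2 → S/S on L2; bus (none); mem=76
  op13 P0: load  L1 → S/S on L1; bus (none); mem=18
  op14 P0: store L3 := 63 → M/I on L3; bus BusRdX; mem=30
  op15 P0: store L3 := 96 → M/I on L3; bus (none); mem=30
  op16 P1: load  L1 → S/S on L1; bus (none); mem=18
  op17 P0: store L2 := 20 → M/I on L2; bus BusRdX; mem=76
  op18 P1: load  L0 → I/M on L0; bus (none); mem=61
  op19 P1: load  L2 → S/S on L2; bus BusRd Flush; mem=20
  op20 P0: load  L3 → M/I on L3; bus (none); mem=30
  op21 P0: load  L3 → M/I on L3; bus (none); mem=30
  op22 P0: store L2 := 65 → M/I on L2; bus BusRdX; mem=20
  op23 P0: load  L0 → S/S on L0; bus BusRd Flush; mem=80
  op24 P0: load  L1 → S/S on L1; bus (none); mem=18
  op25 P1: load  L0 → S/S on L0; bus (none); mem=80
  op26 P0: store L1 := 33 → M/I on L1; bus BusRdX; mem=18

bus = BusRdX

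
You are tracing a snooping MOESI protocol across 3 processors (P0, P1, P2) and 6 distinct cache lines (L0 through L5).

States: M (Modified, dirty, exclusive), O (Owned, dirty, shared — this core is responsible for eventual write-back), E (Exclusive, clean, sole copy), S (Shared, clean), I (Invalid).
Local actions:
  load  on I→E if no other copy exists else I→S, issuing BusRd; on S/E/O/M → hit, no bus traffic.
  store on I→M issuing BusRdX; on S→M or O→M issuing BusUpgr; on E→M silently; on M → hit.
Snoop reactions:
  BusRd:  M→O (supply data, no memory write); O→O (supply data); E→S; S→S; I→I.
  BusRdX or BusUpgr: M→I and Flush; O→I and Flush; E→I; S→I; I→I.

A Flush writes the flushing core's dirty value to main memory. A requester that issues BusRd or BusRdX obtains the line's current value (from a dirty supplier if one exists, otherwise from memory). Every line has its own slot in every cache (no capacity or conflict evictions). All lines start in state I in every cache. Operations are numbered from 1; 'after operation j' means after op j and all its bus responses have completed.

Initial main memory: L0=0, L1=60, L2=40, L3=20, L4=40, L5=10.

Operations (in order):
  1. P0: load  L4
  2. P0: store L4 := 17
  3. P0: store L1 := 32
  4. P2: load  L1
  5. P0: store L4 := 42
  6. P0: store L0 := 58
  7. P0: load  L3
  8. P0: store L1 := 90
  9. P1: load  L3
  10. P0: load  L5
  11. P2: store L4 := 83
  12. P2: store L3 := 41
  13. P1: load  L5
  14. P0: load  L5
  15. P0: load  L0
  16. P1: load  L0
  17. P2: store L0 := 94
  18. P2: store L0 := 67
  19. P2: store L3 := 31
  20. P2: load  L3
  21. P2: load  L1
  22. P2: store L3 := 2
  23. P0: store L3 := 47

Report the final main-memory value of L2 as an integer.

memory[L2] = 40

1. P0: load  L4  bus=[BusRd]  L4: P0=E P1=I P2=I  mem[L4]=40
2. P0: store L4 := 17  bus=[-]  L4: P0=M P1=I P2=I  mem[L4]=40
3. P0: store L1 := 32  bus=[BusRdX]  L1: P0=M P1=I P2=I  mem[L1]=60
4. P2: load  L1  bus=[BusRd]  L1: P0=O P1=I P2=S  mem[L1]=60
5. P0: store L4 := 42  bus=[-]  L4: P0=M P1=I P2=I  mem[L4]=40
6. P0: store L0 := 58  bus=[BusRdX]  L0: P0=M P1=I P2=I  mem[L0]=0
7. P0: load  L3  bus=[BusRd]  L3: P0=E P1=I P2=I  mem[L3]=20
8. P0: store L1 := 90  bus=[BusUpgr]  L1: P0=M P1=I P2=I  mem[L1]=60
9. P1: load  L3  bus=[BusRd]  L3: P0=S P1=S P2=I  mem[L3]=20
10. P0: load  L5  bus=[BusRd]  L5: P0=E P1=I P2=I  mem[L5]=10
11. P2: store L4 := 83  bus=[BusRdX,Flush]  L4: P0=I P1=I P2=M  mem[L4]=42
12. P2: store L3 := 41  bus=[BusRdX]  L3: P0=I P1=I P2=M  mem[L3]=20
13. P1: load  L5  bus=[BusRd]  L5: P0=S P1=S P2=I  mem[L5]=10
14. P0: load  L5  bus=[-]  L5: P0=S P1=S P2=I  mem[L5]=10
15. P0: load  L0  bus=[-]  L0: P0=M P1=I P2=I  mem[L0]=0
16. P1: load  L0  bus=[BusRd]  L0: P0=O P1=S P2=I  mem[L0]=0
17. P2: store L0 := 94  bus=[BusRdX,Flush]  L0: P0=I P1=I P2=M  mem[L0]=58
18. P2: store L0 := 67  bus=[-]  L0: P0=I P1=I P2=M  mem[L0]=58
19. P2: store L3 := 31  bus=[-]  L3: P0=I P1=I P2=M  mem[L3]=20
20. P2: load  L3  bus=[-]  L3: P0=I P1=I P2=M  mem[L3]=20
21. P2: load  L1  bus=[BusRd]  L1: P0=O P1=I P2=S  mem[L1]=60
22. P2: store L3 := 2  bus=[-]  L3: P0=I P1=I P2=M  mem[L3]=20
23. P0: store L3 := 47  bus=[BusRdX,Flush]  L3: P0=M P1=I P2=I  mem[L3]=2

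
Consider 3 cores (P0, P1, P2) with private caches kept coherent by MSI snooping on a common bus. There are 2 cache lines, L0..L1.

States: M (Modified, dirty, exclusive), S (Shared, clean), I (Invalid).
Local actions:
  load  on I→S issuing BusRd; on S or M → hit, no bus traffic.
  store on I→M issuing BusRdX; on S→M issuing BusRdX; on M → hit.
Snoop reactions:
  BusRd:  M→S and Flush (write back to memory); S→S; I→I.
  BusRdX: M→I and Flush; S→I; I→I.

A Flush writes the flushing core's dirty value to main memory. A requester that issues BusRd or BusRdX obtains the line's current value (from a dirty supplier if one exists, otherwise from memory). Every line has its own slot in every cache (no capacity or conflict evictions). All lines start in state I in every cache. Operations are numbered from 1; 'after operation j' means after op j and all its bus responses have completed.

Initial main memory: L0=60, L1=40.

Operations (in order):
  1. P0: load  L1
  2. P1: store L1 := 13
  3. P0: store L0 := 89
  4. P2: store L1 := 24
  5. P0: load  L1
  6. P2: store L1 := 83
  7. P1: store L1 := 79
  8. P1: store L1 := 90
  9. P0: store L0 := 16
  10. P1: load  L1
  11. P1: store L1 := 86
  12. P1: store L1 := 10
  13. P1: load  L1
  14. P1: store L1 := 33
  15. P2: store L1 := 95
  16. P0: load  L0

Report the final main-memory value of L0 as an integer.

1. P0: load  L1  bus=[BusRd]  L1: P0=S P1=I P2=I  mem[L1]=40
2. P1: store L1 := 13  bus=[BusRdX]  L1: P0=I P1=M P2=I  mem[L1]=40
3. P0: store L0 := 89  bus=[BusRdX]  L0: P0=M P1=I P2=I  mem[L0]=60
4. P2: store L1 := 24  bus=[BusRdX,Flush]  L1: P0=I P1=I P2=M  mem[L1]=13
5. P0: load  L1  bus=[BusRd,Flush]  L1: P0=S P1=I P2=S  mem[L1]=24
6. P2: store L1 := 83  bus=[BusRdX]  L1: P0=I P1=I P2=M  mem[L1]=24
7. P1: store L1 := 79  bus=[BusRdX,Flush]  L1: P0=I P1=M P2=I  mem[L1]=83
8. P1: store L1 := 90  bus=[-]  L1: P0=I P1=M P2=I  mem[L1]=83
9. P0: store L0 := 16  bus=[-]  L0: P0=M P1=I P2=I  mem[L0]=60
10. P1: load  L1  bus=[-]  L1: P0=I P1=M P2=I  mem[L1]=83
11. P1: store L1 := 86  bus=[-]  L1: P0=I P1=M P2=I  mem[L1]=83
12. P1: store L1 := 10  bus=[-]  L1: P0=I P1=M P2=I  mem[L1]=83
13. P1: load  L1  bus=[-]  L1: P0=I P1=M P2=I  mem[L1]=83
14. P1: store L1 := 33  bus=[-]  L1: P0=I P1=M P2=I  mem[L1]=83
15. P2: store L1 := 95  bus=[BusRdX,Flush]  L1: P0=I P1=I P2=M  mem[L1]=33
16. P0: load  L0  bus=[-]  L0: P0=M P1=I P2=I  mem[L0]=60

memory[L0] = 60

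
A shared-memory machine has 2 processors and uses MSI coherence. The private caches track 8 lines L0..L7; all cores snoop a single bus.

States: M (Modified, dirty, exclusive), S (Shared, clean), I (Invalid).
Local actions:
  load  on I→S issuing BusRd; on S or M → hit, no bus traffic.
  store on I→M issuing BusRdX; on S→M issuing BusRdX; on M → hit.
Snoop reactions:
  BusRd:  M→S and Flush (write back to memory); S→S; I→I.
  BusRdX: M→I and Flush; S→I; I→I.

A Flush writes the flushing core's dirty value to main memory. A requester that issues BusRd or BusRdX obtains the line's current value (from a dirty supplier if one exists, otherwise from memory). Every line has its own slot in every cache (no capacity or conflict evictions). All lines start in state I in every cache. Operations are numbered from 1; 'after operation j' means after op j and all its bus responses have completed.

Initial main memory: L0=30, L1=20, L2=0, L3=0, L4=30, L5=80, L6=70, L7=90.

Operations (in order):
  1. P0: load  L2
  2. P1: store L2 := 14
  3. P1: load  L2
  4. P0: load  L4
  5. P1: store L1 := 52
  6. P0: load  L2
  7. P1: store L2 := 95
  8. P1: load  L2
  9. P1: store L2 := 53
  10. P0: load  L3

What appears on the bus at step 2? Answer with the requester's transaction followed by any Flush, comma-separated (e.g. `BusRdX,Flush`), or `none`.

  op1 P0: load  L2 → S/I on L2; bus BusRd; mem=0
  op2 P1: store L2 := 14 → I/M on L2; bus BusRdX; mem=0
  op3 P1: load  L2 → I/M on L2; bus (none); mem=0
  op4 P0: load  L4 → S/I on L4; bus BusRd; mem=30
  op5 P1: store L1 := 52 → I/M on L1; bus BusRdX; mem=20
  op6 P0: load  L2 → S/S on L2; bus BusRd Flush; mem=14
  op7 P1: store L2 := 95 → I/M on L2; bus BusRdX; mem=14
  op8 P1: load  L2 → I/M on L2; bus (none); mem=14
  op9 P1: store L2 := 53 → I/M on L2; bus (none); mem=14
  op10 P0: load  L3 → S/I on L3; bus BusRd; mem=0

bus = BusRdX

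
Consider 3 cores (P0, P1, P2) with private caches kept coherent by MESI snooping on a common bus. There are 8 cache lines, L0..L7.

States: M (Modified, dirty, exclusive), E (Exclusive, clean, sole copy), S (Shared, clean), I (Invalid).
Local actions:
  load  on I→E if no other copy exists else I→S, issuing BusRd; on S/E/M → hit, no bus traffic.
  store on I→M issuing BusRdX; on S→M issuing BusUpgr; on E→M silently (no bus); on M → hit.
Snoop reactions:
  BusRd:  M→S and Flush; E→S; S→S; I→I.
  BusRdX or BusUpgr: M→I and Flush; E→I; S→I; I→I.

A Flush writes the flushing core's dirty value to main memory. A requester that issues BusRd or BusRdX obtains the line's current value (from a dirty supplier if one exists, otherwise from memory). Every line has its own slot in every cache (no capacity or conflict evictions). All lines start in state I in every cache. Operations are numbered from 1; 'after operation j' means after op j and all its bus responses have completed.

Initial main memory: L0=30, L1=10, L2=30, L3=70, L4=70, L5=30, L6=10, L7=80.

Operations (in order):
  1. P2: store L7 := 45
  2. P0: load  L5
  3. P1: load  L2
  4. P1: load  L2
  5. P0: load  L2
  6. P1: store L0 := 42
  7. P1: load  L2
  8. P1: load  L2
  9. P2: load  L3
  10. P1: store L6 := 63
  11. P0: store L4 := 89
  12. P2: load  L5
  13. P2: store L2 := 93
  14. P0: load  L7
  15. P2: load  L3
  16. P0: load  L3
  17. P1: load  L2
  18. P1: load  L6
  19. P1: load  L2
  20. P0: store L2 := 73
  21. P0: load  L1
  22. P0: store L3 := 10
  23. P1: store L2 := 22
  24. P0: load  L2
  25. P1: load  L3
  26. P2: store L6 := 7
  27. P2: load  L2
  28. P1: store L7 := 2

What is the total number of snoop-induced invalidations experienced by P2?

invalidations = 3

1. P2: store L7 := 45  bus=[BusRdX]  L7: P0=I P1=I P2=M  mem[L7]=80
2. P0: load  L5  bus=[BusRd]  L5: P0=E P1=I P2=I  mem[L5]=30
3. P1: load  L2  bus=[BusRd]  L2: P0=I P1=E P2=I  mem[L2]=30
4. P1: load  L2  bus=[-]  L2: P0=I P1=E P2=I  mem[L2]=30
5. P0: load  L2  bus=[BusRd]  L2: P0=S P1=S P2=I  mem[L2]=30
6. P1: store L0 := 42  bus=[BusRdX]  L0: P0=I P1=M P2=I  mem[L0]=30
7. P1: load  L2  bus=[-]  L2: P0=S P1=S P2=I  mem[L2]=30
8. P1: load  L2  bus=[-]  L2: P0=S P1=S P2=I  mem[L2]=30
9. P2: load  L3  bus=[BusRd]  L3: P0=I P1=I P2=E  mem[L3]=70
10. P1: store L6 := 63  bus=[BusRdX]  L6: P0=I P1=M P2=I  mem[L6]=10
11. P0: store L4 := 89  bus=[BusRdX]  L4: P0=M P1=I P2=I  mem[L4]=70
12. P2: load  L5  bus=[BusRd]  L5: P0=S P1=I P2=S  mem[L5]=30
13. P2: store L2 := 93  bus=[BusRdX]  L2: P0=I P1=I P2=M  mem[L2]=30
14. P0: load  L7  bus=[BusRd,Flush]  L7: P0=S P1=I P2=S  mem[L7]=45
15. P2: load  L3  bus=[-]  L3: P0=I P1=I P2=E  mem[L3]=70
16. P0: load  L3  bus=[BusRd]  L3: P0=S P1=I P2=S  mem[L3]=70
17. P1: load  L2  bus=[BusRd,Flush]  L2: P0=I P1=S P2=S  mem[L2]=93
18. P1: load  L6  bus=[-]  L6: P0=I P1=M P2=I  mem[L6]=10
19. P1: load  L2  bus=[-]  L2: P0=I P1=S P2=S  mem[L2]=93
20. P0: store L2 := 73  bus=[BusRdX]  L2: P0=M P1=I P2=I  mem[L2]=93
21. P0: load  L1  bus=[BusRd]  L1: P0=E P1=I P2=I  mem[L1]=10
22. P0: store L3 := 10  bus=[BusUpgr]  L3: P0=M P1=I P2=I  mem[L3]=70
23. P1: store L2 := 22  bus=[BusRdX,Flush]  L2: P0=I P1=M P2=I  mem[L2]=73
24. P0: load  L2  bus=[BusRd,Flush]  L2: P0=S P1=S P2=I  mem[L2]=22
25. P1: load  L3  bus=[BusRd,Flush]  L3: P0=S P1=S P2=I  mem[L3]=10
26. P2: store L6 := 7  bus=[BusRdX,Flush]  L6: P0=I P1=I P2=M  mem[L6]=63
27. P2: load  L2  bus=[BusRd]  L2: P0=S P1=S P2=S  mem[L2]=22
28. P1: store L7 := 2  bus=[BusRdX]  L7: P0=I P1=M P2=I  mem[L7]=45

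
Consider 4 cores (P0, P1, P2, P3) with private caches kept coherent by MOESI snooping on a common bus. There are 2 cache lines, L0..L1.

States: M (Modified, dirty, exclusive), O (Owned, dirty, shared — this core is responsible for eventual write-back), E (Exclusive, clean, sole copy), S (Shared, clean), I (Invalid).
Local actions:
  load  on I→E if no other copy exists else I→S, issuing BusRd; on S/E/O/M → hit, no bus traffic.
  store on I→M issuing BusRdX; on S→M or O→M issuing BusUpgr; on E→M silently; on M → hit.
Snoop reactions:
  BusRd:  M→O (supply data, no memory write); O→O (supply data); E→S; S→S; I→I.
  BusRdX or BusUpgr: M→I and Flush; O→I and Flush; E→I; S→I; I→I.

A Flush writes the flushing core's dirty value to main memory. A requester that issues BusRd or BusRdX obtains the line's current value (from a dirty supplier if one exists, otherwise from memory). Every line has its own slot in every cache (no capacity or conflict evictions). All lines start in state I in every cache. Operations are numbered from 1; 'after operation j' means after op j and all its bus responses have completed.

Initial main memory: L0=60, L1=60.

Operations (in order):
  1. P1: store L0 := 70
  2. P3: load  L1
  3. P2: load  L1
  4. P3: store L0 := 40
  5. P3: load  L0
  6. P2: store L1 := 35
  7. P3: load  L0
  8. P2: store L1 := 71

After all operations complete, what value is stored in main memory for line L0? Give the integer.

memory[L0] = 70

1. P1: store L0 := 70  bus=[BusRdX]  L0: P0=I P1=M P2=I P3=I  mem[L0]=60
2. P3: load  L1  bus=[BusRd]  L1: P0=I P1=I P2=I P3=E  mem[L1]=60
3. P2: load  L1  bus=[BusRd]  L1: P0=I P1=I P2=S P3=S  mem[L1]=60
4. P3: store L0 := 40  bus=[BusRdX,Flush]  L0: P0=I P1=I P2=I P3=M  mem[L0]=70
5. P3: load  L0  bus=[-]  L0: P0=I P1=I P2=I P3=M  mem[L0]=70
6. P2: store L1 := 35  bus=[BusUpgr]  L1: P0=I P1=I P2=M P3=I  mem[L1]=60
7. P3: load  L0  bus=[-]  L0: P0=I P1=I P2=I P3=M  mem[L0]=70
8. P2: store L1 := 71  bus=[-]  L1: P0=I P1=I P2=M P3=I  mem[L1]=60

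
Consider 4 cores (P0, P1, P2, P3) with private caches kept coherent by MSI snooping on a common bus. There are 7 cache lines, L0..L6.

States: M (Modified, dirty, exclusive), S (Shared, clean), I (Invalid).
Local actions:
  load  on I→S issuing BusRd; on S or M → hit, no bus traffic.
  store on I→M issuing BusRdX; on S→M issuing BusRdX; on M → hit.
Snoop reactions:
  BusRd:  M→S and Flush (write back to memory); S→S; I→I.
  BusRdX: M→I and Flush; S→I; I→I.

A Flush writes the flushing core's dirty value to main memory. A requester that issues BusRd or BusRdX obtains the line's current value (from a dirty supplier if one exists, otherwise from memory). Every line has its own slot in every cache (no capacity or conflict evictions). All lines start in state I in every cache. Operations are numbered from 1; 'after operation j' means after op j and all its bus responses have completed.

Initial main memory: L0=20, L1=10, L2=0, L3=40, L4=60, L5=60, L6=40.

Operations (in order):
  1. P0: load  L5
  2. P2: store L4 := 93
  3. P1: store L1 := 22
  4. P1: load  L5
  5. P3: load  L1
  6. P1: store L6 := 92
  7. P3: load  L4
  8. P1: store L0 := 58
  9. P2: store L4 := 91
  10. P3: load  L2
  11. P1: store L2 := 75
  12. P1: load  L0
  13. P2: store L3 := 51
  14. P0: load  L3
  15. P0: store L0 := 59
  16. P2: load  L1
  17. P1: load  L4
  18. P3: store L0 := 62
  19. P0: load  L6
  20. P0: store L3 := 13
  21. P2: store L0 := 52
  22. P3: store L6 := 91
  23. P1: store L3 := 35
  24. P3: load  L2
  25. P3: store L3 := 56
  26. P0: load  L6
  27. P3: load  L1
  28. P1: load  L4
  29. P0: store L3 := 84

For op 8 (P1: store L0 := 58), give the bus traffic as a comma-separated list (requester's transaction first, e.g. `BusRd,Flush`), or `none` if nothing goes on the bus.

bus = BusRdX

[1] P0: load  L5 | P0:S(60), P1:I, P2:I, P3:I | bus: BusRd
[2] P2: store L4 := 93 | P0:I, P1:I, P2:M(93), P3:I | bus: BusRdX
[3] P1: store L1 := 22 | P0:I, P1:M(22), P2:I, P3:I | bus: BusRdX
[4] P1: load  L5 | P0:S(60), P1:S(60), P2:I, P3:I | bus: BusRd
[5] P3: load  L1 | P0:I, P1:S(22), P2:I, P3:S(22) | bus: BusRd,Flush
[6] P1: store L6 := 92 | P0:I, P1:M(92), P2:I, P3:I | bus: BusRdX
[7] P3: load  L4 | P0:I, P1:I, P2:S(93), P3:S(93) | bus: BusRd,Flush
[8] P1: store L0 := 58 | P0:I, P1:M(58), P2:I, P3:I | bus: BusRdX
[9] P2: store L4 := 91 | P0:I, P1:I, P2:M(91), P3:I | bus: BusRdX
[10] P3: load  L2 | P0:I, P1:I, P2:I, P3:S(0) | bus: BusRd
[11] P1: store L2 := 75 | P0:I, P1:M(75), P2:I, P3:I | bus: BusRdX
[12] P1: load  L0 | P0:I, P1:M(58), P2:I, P3:I | bus: none
[13] P2: store L3 := 51 | P0:I, P1:I, P2:M(51), P3:I | bus: BusRdX
[14] P0: load  L3 | P0:S(51), P1:I, P2:S(51), P3:I | bus: BusRd,Flush
[15] P0: store L0 := 59 | P0:M(59), P1:I, P2:I, P3:I | bus: BusRdX,Flush
[16] P2: load  L1 | P0:I, P1:S(22), P2:S(22), P3:S(22) | bus: BusRd
[17] P1: load  L4 | P0:I, P1:S(91), P2:S(91), P3:I | bus: BusRd,Flush
[18] P3: store L0 := 62 | P0:I, P1:I, P2:I, P3:M(62) | bus: BusRdX,Flush
[19] P0: load  L6 | P0:S(92), P1:S(92), P2:I, P3:I | bus: BusRd,Flush
[20] P0: store L3 := 13 | P0:M(13), P1:I, P2:I, P3:I | bus: BusRdX
[21] P2: store L0 := 52 | P0:I, P1:I, P2:M(52), P3:I | bus: BusRdX,Flush
[22] P3: store L6 := 91 | P0:I, P1:I, P2:I, P3:M(91) | bus: BusRdX
[23] P1: store L3 := 35 | P0:I, P1:M(35), P2:I, P3:I | bus: BusRdX,Flush
[24] P3: load  L2 | P0:I, P1:S(75), P2:I, P3:S(75) | bus: BusRd,Flush
[25] P3: store L3 := 56 | P0:I, P1:I, P2:I, P3:M(56) | bus: BusRdX,Flush
[26] P0: load  L6 | P0:S(91), P1:I, P2:I, P3:S(91) | bus: BusRd,Flush
[27] P3: load  L1 | P0:I, P1:S(22), P2:S(22), P3:S(22) | bus: none
[28] P1: load  L4 | P0:I, P1:S(91), P2:S(91), P3:I | bus: none
[29] P0: store L3 := 84 | P0:M(84), P1:I, P2:I, P3:I | bus: BusRdX,Flush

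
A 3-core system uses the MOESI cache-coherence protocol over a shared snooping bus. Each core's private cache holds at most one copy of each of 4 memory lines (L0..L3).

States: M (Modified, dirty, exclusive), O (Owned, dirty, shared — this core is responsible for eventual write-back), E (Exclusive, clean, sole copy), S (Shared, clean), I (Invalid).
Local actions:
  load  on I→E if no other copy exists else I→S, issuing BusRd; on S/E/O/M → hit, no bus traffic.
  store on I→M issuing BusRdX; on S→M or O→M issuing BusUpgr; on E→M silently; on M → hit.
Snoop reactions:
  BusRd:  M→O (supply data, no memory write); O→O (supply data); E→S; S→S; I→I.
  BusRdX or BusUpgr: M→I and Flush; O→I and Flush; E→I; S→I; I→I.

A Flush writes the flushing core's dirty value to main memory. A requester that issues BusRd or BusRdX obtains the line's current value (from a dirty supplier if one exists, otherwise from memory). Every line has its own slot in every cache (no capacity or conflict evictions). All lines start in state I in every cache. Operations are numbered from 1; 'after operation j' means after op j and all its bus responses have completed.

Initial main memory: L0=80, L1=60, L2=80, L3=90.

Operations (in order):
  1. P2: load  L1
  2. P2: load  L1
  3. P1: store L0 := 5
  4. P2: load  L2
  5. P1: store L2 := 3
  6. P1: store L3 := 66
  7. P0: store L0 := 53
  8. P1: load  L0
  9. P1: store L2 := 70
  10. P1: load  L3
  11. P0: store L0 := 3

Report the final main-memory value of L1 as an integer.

memory[L1] = 60

1. P2: load  L1  bus=[BusRd]  L1: P0=I P1=I P2=E  mem[L1]=60
2. P2: load  L1  bus=[-]  L1: P0=I P1=I P2=E  mem[L1]=60
3. P1: store L0 := 5  bus=[BusRdX]  L0: P0=I P1=M P2=I  mem[L0]=80
4. P2: load  L2  bus=[BusRd]  L2: P0=I P1=I P2=E  mem[L2]=80
5. P1: store L2 := 3  bus=[BusRdX]  L2: P0=I P1=M P2=I  mem[L2]=80
6. P1: store L3 := 66  bus=[BusRdX]  L3: P0=I P1=M P2=I  mem[L3]=90
7. P0: store L0 := 53  bus=[BusRdX,Flush]  L0: P0=M P1=I P2=I  mem[L0]=5
8. P1: load  L0  bus=[BusRd]  L0: P0=O P1=S P2=I  mem[L0]=5
9. P1: store L2 := 70  bus=[-]  L2: P0=I P1=M P2=I  mem[L2]=80
10. P1: load  L3  bus=[-]  L3: P0=I P1=M P2=I  mem[L3]=90
11. P0: store L0 := 3  bus=[BusUpgr]  L0: P0=M P1=I P2=I  mem[L0]=5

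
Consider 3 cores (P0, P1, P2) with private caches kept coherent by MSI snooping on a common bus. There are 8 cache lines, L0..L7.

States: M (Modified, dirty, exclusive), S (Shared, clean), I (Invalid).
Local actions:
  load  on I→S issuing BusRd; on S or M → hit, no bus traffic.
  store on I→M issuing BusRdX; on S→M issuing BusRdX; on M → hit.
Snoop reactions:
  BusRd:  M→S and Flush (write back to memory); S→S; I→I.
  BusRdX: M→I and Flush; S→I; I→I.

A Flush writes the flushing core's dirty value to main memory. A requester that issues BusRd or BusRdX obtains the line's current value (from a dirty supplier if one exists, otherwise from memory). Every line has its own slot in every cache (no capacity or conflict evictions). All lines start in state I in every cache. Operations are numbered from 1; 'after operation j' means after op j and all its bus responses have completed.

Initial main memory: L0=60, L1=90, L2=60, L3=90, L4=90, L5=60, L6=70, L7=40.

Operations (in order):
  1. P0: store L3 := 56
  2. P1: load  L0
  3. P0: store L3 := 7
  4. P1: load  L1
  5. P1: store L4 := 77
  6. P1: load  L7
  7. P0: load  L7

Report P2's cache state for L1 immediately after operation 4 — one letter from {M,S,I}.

state = I

[1] P0: store L3 := 56 | P0:M(56), P1:I, P2:I | bus: BusRdX
[2] P1: load  L0 | P0:I, P1:S(60), P2:I | bus: BusRd
[3] P0: store L3 := 7 | P0:M(7), P1:I, P2:I | bus: none
[4] P1: load  L1 | P0:I, P1:S(90), P2:I | bus: BusRd
[5] P1: store L4 := 77 | P0:I, P1:M(77), P2:I | bus: BusRdX
[6] P1: load  L7 | P0:I, P1:S(40), P2:I | bus: BusRd
[7] P0: load  L7 | P0:S(40), P1:S(40), P2:I | bus: BusRd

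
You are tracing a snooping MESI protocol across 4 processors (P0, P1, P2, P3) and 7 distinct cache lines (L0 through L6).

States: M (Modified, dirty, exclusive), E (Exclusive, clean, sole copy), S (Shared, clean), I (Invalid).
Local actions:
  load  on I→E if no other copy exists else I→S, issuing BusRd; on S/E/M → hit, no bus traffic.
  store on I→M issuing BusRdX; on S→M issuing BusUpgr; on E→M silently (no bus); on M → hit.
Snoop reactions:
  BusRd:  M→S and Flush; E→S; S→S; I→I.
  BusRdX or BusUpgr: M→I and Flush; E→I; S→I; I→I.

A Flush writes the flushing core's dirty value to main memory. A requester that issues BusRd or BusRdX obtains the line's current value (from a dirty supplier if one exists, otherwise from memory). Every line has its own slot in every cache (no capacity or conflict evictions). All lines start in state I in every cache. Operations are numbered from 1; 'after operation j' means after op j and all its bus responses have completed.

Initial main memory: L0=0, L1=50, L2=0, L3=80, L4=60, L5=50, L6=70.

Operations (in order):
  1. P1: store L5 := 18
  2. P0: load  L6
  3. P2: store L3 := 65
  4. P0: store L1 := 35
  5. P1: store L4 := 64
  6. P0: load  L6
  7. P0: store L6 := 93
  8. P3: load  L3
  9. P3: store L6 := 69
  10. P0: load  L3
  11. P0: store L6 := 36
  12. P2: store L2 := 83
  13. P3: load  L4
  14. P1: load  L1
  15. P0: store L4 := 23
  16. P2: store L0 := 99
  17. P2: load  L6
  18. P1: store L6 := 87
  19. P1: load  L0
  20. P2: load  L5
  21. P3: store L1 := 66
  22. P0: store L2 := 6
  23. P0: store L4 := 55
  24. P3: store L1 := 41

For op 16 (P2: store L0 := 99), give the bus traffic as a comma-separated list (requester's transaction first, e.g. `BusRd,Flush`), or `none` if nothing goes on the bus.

  op1 P1: store L5 := 18 → I/M/I/I on L5; bus BusRdX; mem=50
  op2 P0: load  L6 → E/I/I/I on L6; bus BusRd; mem=70
  op3 P2: store L3 := 65 → I/I/M/I on L3; bus BusRdX; mem=80
  op4 P0: store L1 := 35 → M/I/I/I on L1; bus BusRdX; mem=50
  op5 P1: store L4 := 64 → I/M/I/I on L4; bus BusRdX; mem=60
  op6 P0: load  L6 → E/I/I/I on L6; bus (none); mem=70
  op7 P0: store L6 := 93 → M/I/I/I on L6; bus (none); mem=70
  op8 P3: load  L3 → I/I/S/S on L3; bus BusRd Flush; mem=65
  op9 P3: store L6 := 69 → I/I/I/M on L6; bus BusRdX Flush; mem=93
  op10 P0: load  L3 → S/I/S/S on L3; bus BusRd; mem=65
  op11 P0: store L6 := 36 → M/I/I/I on L6; bus BusRdX Flush; mem=69
  op12 P2: store L2 := 83 → I/I/M/I on L2; bus BusRdX; mem=0
  op13 P3: load  L4 → I/S/I/S on L4; bus BusRd Flush; mem=64
  op14 P1: load  L1 → S/S/I/I on L1; bus BusRd Flush; mem=35
  op15 P0: store L4 := 23 → M/I/I/I on L4; bus BusRdX; mem=64
  op16 P2: store L0 := 99 → I/I/M/I on L0; bus BusRdX; mem=0
  op17 P2: load  L6 → S/I/S/I on L6; bus BusRd Flush; mem=36
  op18 P1: store L6 := 87 → I/M/I/I on L6; bus BusRdX; mem=36
  op19 P1: load  L0 → I/S/S/I on L0; bus BusRd Flush; mem=99
  op20 P2: load  L5 → I/S/S/I on L5; bus BusRd Flush; mem=18
  op21 P3: store L1 := 66 → I/I/I/M on L1; bus BusRdX; mem=35
  op22 P0: store L2 := 6 → M/I/I/I on L2; bus BusRdX Flush; mem=83
  op23 P0: store L4 := 55 → M/I/I/I on L4; bus (none); mem=64
  op24 P3: store L1 := 41 → I/I/I/M on L1; bus (none); mem=35

bus = BusRdX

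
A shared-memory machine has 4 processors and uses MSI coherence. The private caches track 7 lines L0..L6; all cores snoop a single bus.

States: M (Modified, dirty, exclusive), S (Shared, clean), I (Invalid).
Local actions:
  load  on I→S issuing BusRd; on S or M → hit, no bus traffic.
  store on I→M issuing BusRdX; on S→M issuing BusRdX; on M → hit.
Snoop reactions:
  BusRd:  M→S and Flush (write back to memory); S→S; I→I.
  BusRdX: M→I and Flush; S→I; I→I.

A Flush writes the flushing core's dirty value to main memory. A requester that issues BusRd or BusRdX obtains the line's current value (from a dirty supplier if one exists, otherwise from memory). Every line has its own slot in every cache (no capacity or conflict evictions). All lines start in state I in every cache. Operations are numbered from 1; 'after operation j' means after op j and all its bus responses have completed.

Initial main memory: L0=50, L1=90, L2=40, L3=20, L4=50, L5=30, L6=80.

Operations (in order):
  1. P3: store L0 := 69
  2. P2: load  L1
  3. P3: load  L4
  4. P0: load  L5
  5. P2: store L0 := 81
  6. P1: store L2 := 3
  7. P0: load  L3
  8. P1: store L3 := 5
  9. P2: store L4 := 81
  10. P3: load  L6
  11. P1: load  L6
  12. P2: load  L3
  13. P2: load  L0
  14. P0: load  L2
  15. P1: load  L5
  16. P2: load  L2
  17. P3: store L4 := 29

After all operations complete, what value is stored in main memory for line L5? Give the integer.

step 1: P3: store L0 := 69  ⟶  IIIM  (L0)  txn=BusRdX  M[L0]=50
step 2: P2: load  L1  ⟶  IISI  (L1)  txn=BusRd  M[L1]=90
step 3: P3: load  L4  ⟶  IIIS  (L4)  txn=BusRd  M[L4]=50
step 4: P0: load  L5  ⟶  SIII  (L5)  txn=BusRd  M[L5]=30
step 5: P2: store L0 := 81  ⟶  IIMI  (L0)  txn=BusRdX+Flush  M[L0]=69
step 6: P1: store L2 := 3  ⟶  IMII  (L2)  txn=BusRdX  M[L2]=40
step 7: P0: load  L3  ⟶  SIII  (L3)  txn=BusRd  M[L3]=20
step 8: P1: store L3 := 5  ⟶  IMII  (L3)  txn=BusRdX  M[L3]=20
step 9: P2: store L4 := 81  ⟶  IIMI  (L4)  txn=BusRdX  M[L4]=50
step 10: P3: load  L6  ⟶  IIIS  (L6)  txn=BusRd  M[L6]=80
step 11: P1: load  L6  ⟶  ISIS  (L6)  txn=BusRd  M[L6]=80
step 12: P2: load  L3  ⟶  ISSI  (L3)  txn=BusRd+Flush  M[L3]=5
step 13: P2: load  L0  ⟶  IIMI  (L0)  txn=∅  M[L0]=69
step 14: P0: load  L2  ⟶  SSII  (L2)  txn=BusRd+Flush  M[L2]=3
step 15: P1: load  L5  ⟶  SSII  (L5)  txn=BusRd  M[L5]=30
step 16: P2: load  L2  ⟶  SSSI  (L2)  txn=BusRd  M[L2]=3
step 17: P3: store L4 := 29  ⟶  IIIM  (L4)  txn=BusRdX+Flush  M[L4]=81

memory[L5] = 30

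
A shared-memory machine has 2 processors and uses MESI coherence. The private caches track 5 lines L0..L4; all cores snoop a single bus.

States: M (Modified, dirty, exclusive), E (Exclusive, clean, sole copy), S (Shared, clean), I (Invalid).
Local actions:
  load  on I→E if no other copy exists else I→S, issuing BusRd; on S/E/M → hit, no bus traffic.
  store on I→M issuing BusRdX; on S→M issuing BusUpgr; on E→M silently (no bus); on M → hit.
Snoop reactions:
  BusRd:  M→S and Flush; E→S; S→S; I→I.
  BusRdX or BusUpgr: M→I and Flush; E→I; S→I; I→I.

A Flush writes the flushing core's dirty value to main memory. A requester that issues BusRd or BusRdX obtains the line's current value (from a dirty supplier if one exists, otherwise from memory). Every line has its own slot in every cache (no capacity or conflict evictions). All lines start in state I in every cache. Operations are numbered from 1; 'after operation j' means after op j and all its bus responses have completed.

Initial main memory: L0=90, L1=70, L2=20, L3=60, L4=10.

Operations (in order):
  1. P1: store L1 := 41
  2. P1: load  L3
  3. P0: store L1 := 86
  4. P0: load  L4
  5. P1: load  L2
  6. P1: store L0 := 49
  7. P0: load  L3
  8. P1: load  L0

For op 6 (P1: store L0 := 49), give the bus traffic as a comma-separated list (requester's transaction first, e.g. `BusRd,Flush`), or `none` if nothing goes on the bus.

bus = BusRdX

  op1 P1: store L1 := 41 → I/M on L1; bus BusRdX; mem=70
  op2 P1: load  L3 → I/E on L3; bus BusRd; mem=60
  op3 P0: store L1 := 86 → M/I on L1; bus BusRdX Flush; mem=41
  op4 P0: load  L4 → E/I on L4; bus BusRd; mem=10
  op5 P1: load  L2 → I/E on L2; bus BusRd; mem=20
  op6 P1: store L0 := 49 → I/M on L0; bus BusRdX; mem=90
  op7 P0: load  L3 → S/S on L3; bus BusRd; mem=60
  op8 P1: load  L0 → I/M on L0; bus (none); mem=90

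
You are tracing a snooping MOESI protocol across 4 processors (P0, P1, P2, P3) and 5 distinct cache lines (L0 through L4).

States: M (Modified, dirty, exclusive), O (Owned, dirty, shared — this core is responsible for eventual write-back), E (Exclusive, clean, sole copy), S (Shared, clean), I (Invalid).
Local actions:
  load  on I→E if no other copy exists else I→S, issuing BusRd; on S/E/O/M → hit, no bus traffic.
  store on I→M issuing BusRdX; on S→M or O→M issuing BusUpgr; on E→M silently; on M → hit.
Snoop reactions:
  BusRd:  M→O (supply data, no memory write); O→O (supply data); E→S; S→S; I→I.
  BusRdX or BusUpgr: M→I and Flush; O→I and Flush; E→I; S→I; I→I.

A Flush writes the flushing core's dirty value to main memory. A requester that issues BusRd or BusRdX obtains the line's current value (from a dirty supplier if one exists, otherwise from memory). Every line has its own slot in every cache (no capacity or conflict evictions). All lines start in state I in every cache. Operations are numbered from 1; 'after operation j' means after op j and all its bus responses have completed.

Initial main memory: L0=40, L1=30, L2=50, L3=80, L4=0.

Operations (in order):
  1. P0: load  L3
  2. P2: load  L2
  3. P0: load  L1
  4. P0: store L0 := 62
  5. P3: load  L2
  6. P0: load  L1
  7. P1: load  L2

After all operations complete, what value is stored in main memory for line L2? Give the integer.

step 1: P0: load  L3  ⟶  EIII  (L3)  txn=BusRd  M[L3]=80
step 2: P2: load  L2  ⟶  IIEI  (L2)  txn=BusRd  M[L2]=50
step 3: P0: load  L1  ⟶  EIII  (L1)  txn=BusRd  M[L1]=30
step 4: P0: store L0 := 62  ⟶  MIII  (L0)  txn=BusRdX  M[L0]=40
step 5: P3: load  L2  ⟶  IISS  (L2)  txn=BusRd  M[L2]=50
step 6: P0: load  L1  ⟶  EIII  (L1)  txn=∅  M[L1]=30
step 7: P1: load  L2  ⟶  ISSS  (L2)  txn=BusRd  M[L2]=50

memory[L2] = 50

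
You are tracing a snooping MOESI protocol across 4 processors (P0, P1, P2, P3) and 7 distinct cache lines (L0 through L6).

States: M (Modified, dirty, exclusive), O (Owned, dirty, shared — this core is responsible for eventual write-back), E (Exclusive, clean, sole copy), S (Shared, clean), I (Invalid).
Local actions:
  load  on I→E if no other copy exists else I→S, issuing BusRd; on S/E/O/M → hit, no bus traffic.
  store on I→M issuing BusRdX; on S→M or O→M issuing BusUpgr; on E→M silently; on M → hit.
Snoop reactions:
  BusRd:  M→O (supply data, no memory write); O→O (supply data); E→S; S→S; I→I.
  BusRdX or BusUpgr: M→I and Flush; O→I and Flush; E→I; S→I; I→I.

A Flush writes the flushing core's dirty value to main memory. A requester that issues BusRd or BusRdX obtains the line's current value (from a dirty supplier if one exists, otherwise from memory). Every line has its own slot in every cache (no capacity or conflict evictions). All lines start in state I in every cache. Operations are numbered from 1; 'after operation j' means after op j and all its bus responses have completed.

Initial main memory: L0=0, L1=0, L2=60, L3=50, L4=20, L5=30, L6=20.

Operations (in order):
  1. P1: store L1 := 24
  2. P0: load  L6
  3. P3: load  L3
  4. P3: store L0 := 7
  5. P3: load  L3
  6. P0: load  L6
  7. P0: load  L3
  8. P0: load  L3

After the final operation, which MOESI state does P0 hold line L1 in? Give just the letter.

[1] P1: store L1 := 24 | P0:I, P1:M(24), P2:I, P3:I | bus: BusRdX
[2] P0: load  L6 | P0:E(20), P1:I, P2:I, P3:I | bus: BusRd
[3] P3: load  L3 | P0:I, P1:I, P2:I, P3:E(50) | bus: BusRd
[4] P3: store L0 := 7 | P0:I, P1:I, P2:I, P3:M(7) | bus: BusRdX
[5] P3: load  L3 | P0:I, P1:I, P2:I, P3:E(50) | bus: none
[6] P0: load  L6 | P0:E(20), P1:I, P2:I, P3:I | bus: none
[7] P0: load  L3 | P0:S(50), P1:I, P2:I, P3:S(50) | bus: BusRd
[8] P0: load  L3 | P0:S(50), P1:I, P2:I, P3:S(50) | bus: none

state = I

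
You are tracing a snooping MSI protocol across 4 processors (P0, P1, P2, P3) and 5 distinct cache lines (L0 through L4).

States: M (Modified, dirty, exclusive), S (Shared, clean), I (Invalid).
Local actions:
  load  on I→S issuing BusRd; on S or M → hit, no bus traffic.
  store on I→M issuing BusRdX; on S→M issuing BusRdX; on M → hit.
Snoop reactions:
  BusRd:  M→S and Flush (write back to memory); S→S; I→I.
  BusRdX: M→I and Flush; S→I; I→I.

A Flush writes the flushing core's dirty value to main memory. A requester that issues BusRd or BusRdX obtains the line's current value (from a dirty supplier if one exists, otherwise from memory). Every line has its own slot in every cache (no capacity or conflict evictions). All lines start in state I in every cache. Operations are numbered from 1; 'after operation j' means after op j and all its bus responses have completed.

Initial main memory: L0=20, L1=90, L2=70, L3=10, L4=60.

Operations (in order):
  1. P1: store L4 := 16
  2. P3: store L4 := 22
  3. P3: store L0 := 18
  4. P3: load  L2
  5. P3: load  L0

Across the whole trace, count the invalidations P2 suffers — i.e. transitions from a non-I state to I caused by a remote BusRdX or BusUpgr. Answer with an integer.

invalidations = 0

[1] P1: store L4 := 16 | P0:I, P1:M(16), P2:I, P3:I | bus: BusRdX
[2] P3: store L4 := 22 | P0:I, P1:I, P2:I, P3:M(22) | bus: BusRdX,Flush
[3] P3: store L0 := 18 | P0:I, P1:I, P2:I, P3:M(18) | bus: BusRdX
[4] P3: load  L2 | P0:I, P1:I, P2:I, P3:S(70) | bus: BusRd
[5] P3: load  L0 | P0:I, P1:I, P2:I, P3:M(18) | bus: none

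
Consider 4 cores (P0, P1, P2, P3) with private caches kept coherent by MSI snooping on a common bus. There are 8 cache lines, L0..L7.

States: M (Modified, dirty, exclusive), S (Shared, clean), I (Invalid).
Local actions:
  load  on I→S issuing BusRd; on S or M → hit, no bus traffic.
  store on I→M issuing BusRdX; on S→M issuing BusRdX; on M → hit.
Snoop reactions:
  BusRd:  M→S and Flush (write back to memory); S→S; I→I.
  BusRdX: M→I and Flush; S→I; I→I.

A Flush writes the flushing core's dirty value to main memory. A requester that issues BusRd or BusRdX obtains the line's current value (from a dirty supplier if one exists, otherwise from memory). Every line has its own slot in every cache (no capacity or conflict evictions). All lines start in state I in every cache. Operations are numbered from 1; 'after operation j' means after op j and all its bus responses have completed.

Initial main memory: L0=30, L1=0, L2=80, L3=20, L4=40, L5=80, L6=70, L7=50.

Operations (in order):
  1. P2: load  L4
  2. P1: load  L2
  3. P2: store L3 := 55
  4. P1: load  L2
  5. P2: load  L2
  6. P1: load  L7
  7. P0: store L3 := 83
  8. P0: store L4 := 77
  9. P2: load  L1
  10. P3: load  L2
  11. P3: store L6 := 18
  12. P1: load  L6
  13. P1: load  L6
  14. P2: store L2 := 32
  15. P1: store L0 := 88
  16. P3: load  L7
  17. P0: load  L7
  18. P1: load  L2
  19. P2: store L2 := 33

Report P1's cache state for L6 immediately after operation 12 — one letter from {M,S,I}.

1. P2: load  L4  bus=[BusRd]  L4: P0=I P1=I P2=S P3=I  mem[L4]=40
2. P1: load  L2  bus=[BusRd]  L2: P0=I P1=S P2=I P3=I  mem[L2]=80
3. P2: store L3 := 55  bus=[BusRdX]  L3: P0=I P1=I P2=M P3=I  mem[L3]=20
4. P1: load  L2  bus=[-]  L2: P0=I P1=S P2=I P3=I  mem[L2]=80
5. P2: load  L2  bus=[BusRd]  L2: P0=I P1=S P2=S P3=I  mem[L2]=80
6. P1: load  L7  bus=[BusRd]  L7: P0=I P1=S P2=I P3=I  mem[L7]=50
7. P0: store L3 := 83  bus=[BusRdX,Flush]  L3: P0=M P1=I P2=I P3=I  mem[L3]=55
8. P0: store L4 := 77  bus=[BusRdX]  L4: P0=M P1=I P2=I P3=I  mem[L4]=40
9. P2: load  L1  bus=[BusRd]  L1: P0=I P1=I P2=S P3=I  mem[L1]=0
10. P3: load  L2  bus=[BusRd]  L2: P0=I P1=S P2=S P3=S  mem[L2]=80
11. P3: store L6 := 18  bus=[BusRdX]  L6: P0=I P1=I P2=I P3=M  mem[L6]=70
12. P1: load  L6  bus=[BusRd,Flush]  L6: P0=I P1=S P2=I P3=S  mem[L6]=18
13. P1: load  L6  bus=[-]  L6: P0=I P1=S P2=I P3=S  mem[L6]=18
14. P2: store L2 := 32  bus=[BusRdX]  L2: P0=I P1=I P2=M P3=I  mem[L2]=80
15. P1: store L0 := 88  bus=[BusRdX]  L0: P0=I P1=M P2=I P3=I  mem[L0]=30
16. P3: load  L7  bus=[BusRd]  L7: P0=I P1=S P2=I P3=S  mem[L7]=50
17. P0: load  L7  bus=[BusRd]  L7: P0=S P1=S P2=I P3=S  mem[L7]=50
18. P1: load  L2  bus=[BusRd,Flush]  L2: P0=I P1=S P2=S P3=I  mem[L2]=32
19. P2: store L2 := 33  bus=[BusRdX]  L2: P0=I P1=I P2=M P3=I  mem[L2]=32

state = S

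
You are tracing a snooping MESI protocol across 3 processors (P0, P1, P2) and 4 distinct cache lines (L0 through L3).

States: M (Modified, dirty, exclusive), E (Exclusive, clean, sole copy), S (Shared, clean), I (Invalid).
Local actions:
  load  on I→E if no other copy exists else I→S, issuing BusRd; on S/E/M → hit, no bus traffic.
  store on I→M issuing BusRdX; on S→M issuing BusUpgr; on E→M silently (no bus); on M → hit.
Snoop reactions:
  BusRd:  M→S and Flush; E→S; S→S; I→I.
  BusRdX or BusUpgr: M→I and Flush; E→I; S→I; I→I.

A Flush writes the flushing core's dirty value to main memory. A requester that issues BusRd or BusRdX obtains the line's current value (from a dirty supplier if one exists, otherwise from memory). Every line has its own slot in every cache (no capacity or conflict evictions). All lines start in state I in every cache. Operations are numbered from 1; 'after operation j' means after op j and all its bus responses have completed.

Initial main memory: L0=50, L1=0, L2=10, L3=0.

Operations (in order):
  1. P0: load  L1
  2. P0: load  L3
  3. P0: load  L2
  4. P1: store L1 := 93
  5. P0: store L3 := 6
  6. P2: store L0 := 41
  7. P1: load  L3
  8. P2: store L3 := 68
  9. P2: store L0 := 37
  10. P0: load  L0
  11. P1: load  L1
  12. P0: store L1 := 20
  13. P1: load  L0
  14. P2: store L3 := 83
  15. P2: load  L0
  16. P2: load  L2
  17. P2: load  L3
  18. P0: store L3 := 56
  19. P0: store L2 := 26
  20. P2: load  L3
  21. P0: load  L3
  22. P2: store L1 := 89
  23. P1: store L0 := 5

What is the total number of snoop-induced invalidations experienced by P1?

[1] P0: load  L1 | P0:E(0), P1:I, P2:I | bus: BusRd
[2] P0: load  L3 | P0:E(0), P1:I, P2:I | bus: BusRd
[3] P0: load  L2 | P0:E(10), P1:I, P2:I | bus: BusRd
[4] P1: store L1 := 93 | P0:I, P1:M(93), P2:I | bus: BusRdX
[5] P0: store L3 := 6 | P0:M(6), P1:I, P2:I | bus: none
[6] P2: store L0 := 41 | P0:I, P1:I, P2:M(41) | bus: BusRdX
[7] P1: load  L3 | P0:S(6), P1:S(6), P2:I | bus: BusRd,Flush
[8] P2: store L3 := 68 | P0:I, P1:I, P2:M(68) | bus: BusRdX
[9] P2: store L0 := 37 | P0:I, P1:I, P2:M(37) | bus: none
[10] P0: load  L0 | P0:S(37), P1:I, P2:S(37) | bus: BusRd,Flush
[11] P1: load  L1 | P0:I, P1:M(93), P2:I | bus: none
[12] P0: store L1 := 20 | P0:M(20), P1:I, P2:I | bus: BusRdX,Flush
[13] P1: load  L0 | P0:S(37), P1:S(37), P2:S(37) | bus: BusRd
[14] P2: store L3 := 83 | P0:I, P1:I, P2:M(83) | bus: none
[15] P2: load  L0 | P0:S(37), P1:S(37), P2:S(37) | bus: none
[16] P2: load  L2 | P0:S(10), P1:I, P2:S(10) | bus: BusRd
[17] P2: load  L3 | P0:I, P1:I, P2:M(83) | bus: none
[18] P0: store L3 := 56 | P0:M(56), P1:I, P2:I | bus: BusRdX,Flush
[19] P0: store L2 := 26 | P0:M(26), P1:I, P2:I | bus: BusUpgr
[20] P2: load  L3 | P0:S(56), P1:I, P2:S(56) | bus: BusRd,Flush
[21] P0: load  L3 | P0:S(56), P1:I, P2:S(56) | bus: none
[22] P2: store L1 := 89 | P0:I, P1:I, P2:M(89) | bus: BusRdX,Flush
[23] P1: store L0 := 5 | P0:I, P1:M(5), P2:I | bus: BusUpgr

invalidations = 2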